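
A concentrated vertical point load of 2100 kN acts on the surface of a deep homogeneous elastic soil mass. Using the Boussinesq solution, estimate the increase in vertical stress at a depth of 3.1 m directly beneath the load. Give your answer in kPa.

Boussinesq vertical stress below a point load on an elastic half-space:
Δσ_z = 3P/(2πz²) · [1 + (r/z)²]^(−5/2)
r/z = 0/3.1 = 0; [1+(r/z)²]^(−5/2) = 1.
Δσ_z = 3×2100/(2π×3.1²) × 1 = 104.34 × 1 = 104.3 kPa

Δσ_z ≈ 104 kPa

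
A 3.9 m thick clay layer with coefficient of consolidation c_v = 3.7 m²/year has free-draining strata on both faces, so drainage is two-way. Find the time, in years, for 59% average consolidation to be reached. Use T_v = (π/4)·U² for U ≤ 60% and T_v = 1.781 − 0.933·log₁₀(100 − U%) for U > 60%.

t ≈ 0.281 years

Drainage path length: H_d = H/2 = 1.95 m (double drainage).
U ≤ 60%: T_v = (π/4)·U² = (π/4)×0.59² = 0.2734.
t = T_v·H_d²/c_v = 0.2734×1.95²/3.7 = 0.281 years.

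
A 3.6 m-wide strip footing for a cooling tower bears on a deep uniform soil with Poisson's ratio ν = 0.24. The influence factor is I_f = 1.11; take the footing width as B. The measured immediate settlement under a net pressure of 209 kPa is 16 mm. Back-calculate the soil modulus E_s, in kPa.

E_s ≈ 49200 kPa

S_e = q·B·(1−ν²)/E_s · I_f  ⇒  E_s = q·B·(1−ν²)·I_f / S_e.
E_s = 209 × 3.6 × 0.9424 × 1.11 / 0.016 = 49190 kPa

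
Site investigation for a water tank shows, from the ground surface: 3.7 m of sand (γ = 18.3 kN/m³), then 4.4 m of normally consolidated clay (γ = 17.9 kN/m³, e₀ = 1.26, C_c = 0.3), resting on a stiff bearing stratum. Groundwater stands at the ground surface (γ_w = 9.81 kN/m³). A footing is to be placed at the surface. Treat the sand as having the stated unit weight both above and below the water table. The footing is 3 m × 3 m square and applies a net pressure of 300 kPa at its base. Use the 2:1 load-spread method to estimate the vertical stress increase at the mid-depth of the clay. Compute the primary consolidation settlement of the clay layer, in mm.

Mid-depth of clay below the ground surface: z = 3.7 + 4.4/2 = 5.9 m.
Total vertical stress at mid-clay: σ_v = 18.3×3.7 + 17.9×2.2 = 107.09 kPa.
Pore pressure: u = 9.81×(5.9 − 0) = 57.879 kPa.
Initial effective stress: σ'_0 = σ_v − u = 107.09 − 57.879 = 49.211 kPa.
Stress increase at mid-clay by the 2:1 spreading method:
Δσ = qBL/((B+z)(L+z)) = 300×3×3/((3+5.9)(3+5.9)) = 34.087 kPa
Final effective stress: σ'_f = σ'_0 + Δσ = 49.211 + 34.087 = 83.298 kPa.
Normally consolidated clay, so the full stress increment lies on the virgin compression line:
S_c = C_c·H/(1+e₀)·log₁₀(σ'_f/σ'_0) = 0.3×4.4/(1+1.26)×log₁₀(83.298/49.211)
    = 0.58407 × 0.22857 = 0.1335 m

S_c ≈ 134 mm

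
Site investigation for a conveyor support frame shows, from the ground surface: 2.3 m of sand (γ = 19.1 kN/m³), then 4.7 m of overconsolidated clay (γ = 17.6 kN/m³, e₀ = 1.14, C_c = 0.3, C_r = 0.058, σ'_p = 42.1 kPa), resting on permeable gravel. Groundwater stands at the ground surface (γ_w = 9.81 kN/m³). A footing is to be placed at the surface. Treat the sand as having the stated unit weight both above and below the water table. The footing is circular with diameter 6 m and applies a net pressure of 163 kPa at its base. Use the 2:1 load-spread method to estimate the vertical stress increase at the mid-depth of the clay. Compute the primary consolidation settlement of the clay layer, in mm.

Mid-depth of clay below the ground surface: z = 2.3 + 4.7/2 = 4.65 m.
Total vertical stress at mid-clay: σ_v = 19.1×2.3 + 17.6×2.35 = 85.29 kPa.
Pore pressure: u = 9.81×(4.65 − 0) = 45.617 kPa.
Initial effective stress: σ'_0 = σ_v − u = 85.29 − 45.617 = 39.673 kPa.
Stress increase at mid-clay by the 2:1 spreading method:
Δσ ≈ qD²/(D+z)² = 163×6²/(6+4.65)² = 51.736 kPa
Final effective stress: σ'_f = 39.673 + 51.736 = 91.409 kPa.
σ'_f = 91.409 > σ'_p = 42.1 kPa, so the stress path crosses the preconsolidation pressure — recompression up to σ'_p, then virgin compression beyond:
S_c = H/(1+e₀)·[C_r·log₁₀(σ'_p/σ'_0) + C_c·log₁₀(σ'_f/σ'_p)]
    = 4.7/2.14 × [0.058×log₁₀(42.1/39.673) + 0.3×log₁₀(91.409/42.1)]
    = 2.1963 × [0.0014956 + 0.10101] = 0.2251 m

S_c ≈ 225 mm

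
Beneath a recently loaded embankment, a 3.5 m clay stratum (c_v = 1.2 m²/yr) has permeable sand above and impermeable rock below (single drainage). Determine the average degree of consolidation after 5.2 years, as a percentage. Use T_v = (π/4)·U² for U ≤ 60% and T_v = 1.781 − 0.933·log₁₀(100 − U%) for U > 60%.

U ≈ 76.9 %

Drainage path length: H_d = H = 3.5 m (single drainage).
T_v = c_v·t/H_d² = 1.2×5.2/3.5² = 0.50939.
T_v = 0.50939 corresponds to the U > 60% branch:
U = 1 − 10^((1.781 − T_v)/0.933)/100 = 0.7694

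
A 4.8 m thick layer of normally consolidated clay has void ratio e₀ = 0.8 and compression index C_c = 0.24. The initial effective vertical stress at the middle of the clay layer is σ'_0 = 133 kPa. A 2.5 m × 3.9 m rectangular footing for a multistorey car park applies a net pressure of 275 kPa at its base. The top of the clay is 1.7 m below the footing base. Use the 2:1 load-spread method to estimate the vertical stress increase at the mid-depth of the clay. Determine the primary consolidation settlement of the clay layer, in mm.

S_c ≈ 89.9 mm

Mid-depth of clay below the footing base: z = 1.7 + 4.8/2 = 4.1 m.
Stress increase at mid-clay by the 2:1 spreading method:
Δσ = qBL/((B+z)(L+z)) = 275×2.5×3.9/((2.5+4.1)(3.9+4.1)) = 50.781 kPa
Final effective stress: σ'_f = σ'_0 + Δσ = 133 + 50.781 = 183.78 kPa.
Normally consolidated clay, so the full stress increment lies on the virgin compression line:
S_c = C_c·H/(1+e₀)·log₁₀(σ'_f/σ'_0) = 0.24×4.8/(1+0.8)×log₁₀(183.78/133)
    = 0.64 × 0.14045 = 0.08989 m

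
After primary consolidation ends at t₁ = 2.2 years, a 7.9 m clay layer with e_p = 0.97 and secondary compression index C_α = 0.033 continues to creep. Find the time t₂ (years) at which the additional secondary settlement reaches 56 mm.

t₂ ≈ 5.83 years

S_s = C_α·H/(1+e_p)·log₁₀(t₂/t₁) ⇒ log₁₀(t₂/t₁) = S_s·(1+e_p)/(C_α·H).
log₁₀(t₂/t₁) = 0.056 × (1+0.97) / (0.033×7.9) = 0.4232
t₂ = t₁ × 10^0.4232 = 2.2 × 2.65 = 5.829 years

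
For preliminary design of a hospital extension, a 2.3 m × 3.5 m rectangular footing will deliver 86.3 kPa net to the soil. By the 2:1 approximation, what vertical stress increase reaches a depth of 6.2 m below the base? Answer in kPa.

Δσ_z ≈ 8.43 kPa

By the 2:1 method the load spreads at 1 horizontal : 2 vertical, so at depth z the loaded area has grown by z in each plan dimension:
Δσ = qBL/((B+z)(L+z)) = 86.3×2.3×3.5/((2.3+6.2)(3.5+6.2)) = 8.4259 kPa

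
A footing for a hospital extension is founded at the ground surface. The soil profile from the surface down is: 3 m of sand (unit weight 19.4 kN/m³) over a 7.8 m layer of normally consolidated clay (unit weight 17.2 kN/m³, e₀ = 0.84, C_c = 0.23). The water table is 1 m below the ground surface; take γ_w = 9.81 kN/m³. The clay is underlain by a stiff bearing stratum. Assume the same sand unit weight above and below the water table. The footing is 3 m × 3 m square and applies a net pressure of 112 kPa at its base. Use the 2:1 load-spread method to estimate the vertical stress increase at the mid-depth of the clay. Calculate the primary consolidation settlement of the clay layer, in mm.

Mid-depth of clay below the ground surface: z = 3 + 7.8/2 = 6.9 m.
Total vertical stress at mid-clay: σ_v = 19.4×3 + 17.2×3.9 = 125.28 kPa.
Pore pressure: u = 9.81×(6.9 − 1) = 57.879 kPa.
Initial effective stress: σ'_0 = σ_v − u = 125.28 − 57.879 = 67.401 kPa.
Stress increase at mid-clay by the 2:1 spreading method:
Δσ = qBL/((B+z)(L+z)) = 112×3×3/((3+6.9)(3+6.9)) = 10.285 kPa
Final effective stress: σ'_f = σ'_0 + Δσ = 67.401 + 10.285 = 77.686 kPa.
Normally consolidated clay, so the full stress increment lies on the virgin compression line:
S_c = C_c·H/(1+e₀)·log₁₀(σ'_f/σ'_0) = 0.23×7.8/(1+0.84)×log₁₀(77.686/67.401)
    = 0.975 × 0.061676 = 0.06013 m

S_c ≈ 60.1 mm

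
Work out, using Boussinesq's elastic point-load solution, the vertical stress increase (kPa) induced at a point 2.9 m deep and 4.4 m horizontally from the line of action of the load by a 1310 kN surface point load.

Δσ_z ≈ 3.75 kPa

Boussinesq vertical stress below a point load on an elastic half-space:
Δσ_z = 3P/(2πz²) · [1 + (r/z)²]^(−5/2)
r/z = 4.4/2.9 = 1.5172; [1+(r/z)²]^(−5/2) = 0.050472.
Δσ_z = 3×1310/(2π×2.9²) × 0.050472 = 74.373 × 0.050472 = 3.754 kPa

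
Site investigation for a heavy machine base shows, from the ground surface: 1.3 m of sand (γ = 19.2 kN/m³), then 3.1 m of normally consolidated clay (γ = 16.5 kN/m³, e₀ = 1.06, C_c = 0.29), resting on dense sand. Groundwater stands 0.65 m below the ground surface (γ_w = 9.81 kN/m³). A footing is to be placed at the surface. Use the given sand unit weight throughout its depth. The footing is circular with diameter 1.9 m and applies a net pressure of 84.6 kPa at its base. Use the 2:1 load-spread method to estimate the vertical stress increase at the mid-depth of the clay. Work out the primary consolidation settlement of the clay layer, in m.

Mid-depth of clay below the ground surface: z = 1.3 + 3.1/2 = 2.85 m.
Total vertical stress at mid-clay: σ_v = 19.2×1.3 + 16.5×1.55 = 50.535 kPa.
Pore pressure: u = 9.81×(2.85 − 0.65) = 21.582 kPa.
Initial effective stress: σ'_0 = σ_v − u = 50.535 − 21.582 = 28.953 kPa.
Stress increase at mid-clay by the 2:1 spreading method:
Δσ ≈ qD²/(D+z)² = 84.6×1.9²/(1.9+2.85)² = 13.536 kPa
Final effective stress: σ'_f = σ'_0 + Δσ = 28.953 + 13.536 = 42.489 kPa.
Normally consolidated clay, so the full stress increment lies on the virgin compression line:
S_c = C_c·H/(1+e₀)·log₁₀(σ'_f/σ'_0) = 0.29×3.1/(1+1.06)×log₁₀(42.489/28.953)
    = 0.43641 × 0.16658 = 0.0727 m

S_c ≈ 0.0727 m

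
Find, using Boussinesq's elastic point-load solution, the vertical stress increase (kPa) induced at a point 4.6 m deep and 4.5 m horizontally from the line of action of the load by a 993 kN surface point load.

Boussinesq vertical stress below a point load on an elastic half-space:
Δσ_z = 3P/(2πz²) · [1 + (r/z)²]^(−5/2)
r/z = 4.5/4.6 = 0.97826; [1+(r/z)²]^(−5/2) = 0.18665.
Δσ_z = 3×993/(2π×4.6²) × 0.18665 = 22.407 × 0.18665 = 4.182 kPa

Δσ_z ≈ 4.18 kPa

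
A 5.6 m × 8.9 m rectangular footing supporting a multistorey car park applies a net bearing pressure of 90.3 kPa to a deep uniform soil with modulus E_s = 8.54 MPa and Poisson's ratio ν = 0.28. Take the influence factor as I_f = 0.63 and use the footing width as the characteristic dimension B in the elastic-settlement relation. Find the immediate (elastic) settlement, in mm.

S_e ≈ 34.4 mm

Immediate (elastic) settlement: S_e = q·B·(1−ν²)/E_s · I_f.
E_s = 8.54 MPa = 8540 kPa.
S_e = 90.3 × 5.6 × (1 − 0.28²) / 8540 × 0.63
    = 90.3 × 5.6 × 0.9216 / 8540 × 0.63
    = 0.03438 m = 34.38 mm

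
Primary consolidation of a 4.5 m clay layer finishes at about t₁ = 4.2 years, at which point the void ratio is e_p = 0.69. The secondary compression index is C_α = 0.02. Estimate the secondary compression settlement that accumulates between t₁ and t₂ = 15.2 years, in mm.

Secondary compression: S_s = C_α·H/(1+e_p)·log₁₀(t₂/t₁)
S_s = 0.02×4.5/(1+0.69)×log₁₀(15.2/4.2)
    = 0.05325 × 0.5586 = 0.02975 m

S_s ≈ 29.7 mm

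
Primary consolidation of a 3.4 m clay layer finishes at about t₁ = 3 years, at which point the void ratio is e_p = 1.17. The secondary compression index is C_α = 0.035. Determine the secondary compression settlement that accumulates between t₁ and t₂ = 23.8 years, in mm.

S_s ≈ 49.3 mm

Secondary compression: S_s = C_α·H/(1+e_p)·log₁₀(t₂/t₁)
S_s = 0.035×3.4/(1+1.17)×log₁₀(23.8/3)
    = 0.05484 × 0.8995 = 0.04932 m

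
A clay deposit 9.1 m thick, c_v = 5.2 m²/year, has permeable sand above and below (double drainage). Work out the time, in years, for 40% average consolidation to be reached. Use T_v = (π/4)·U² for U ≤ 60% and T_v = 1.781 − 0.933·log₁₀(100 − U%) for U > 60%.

Drainage path length: H_d = H/2 = 4.55 m (double drainage).
U ≤ 60%: T_v = (π/4)·U² = (π/4)×0.4² = 0.12566.
t = T_v·H_d²/c_v = 0.12566×4.55²/5.2 = 0.5003 years.

t ≈ 0.5 years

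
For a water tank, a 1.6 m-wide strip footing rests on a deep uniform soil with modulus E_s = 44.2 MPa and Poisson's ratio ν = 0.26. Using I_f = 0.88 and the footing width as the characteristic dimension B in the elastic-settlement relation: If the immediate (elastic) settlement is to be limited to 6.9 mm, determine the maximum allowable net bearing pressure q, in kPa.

q ≈ 232 kPa

E_s = 44.2 MPa = 44200 kPa.
S_e = q·B·(1−ν²)/E_s · I_f  ⇒  q = S_e·E_s / (B·(1−ν²)·I_f).
q = 0.0069 × 44200 / (1.6 × 0.9324 × 0.88) = 232.3 kPa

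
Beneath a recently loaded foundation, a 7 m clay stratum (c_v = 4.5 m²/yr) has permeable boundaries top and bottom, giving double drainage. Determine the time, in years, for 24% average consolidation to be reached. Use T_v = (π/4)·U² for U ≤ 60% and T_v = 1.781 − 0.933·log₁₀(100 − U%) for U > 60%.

Drainage path length: H_d = H/2 = 3.5 m (double drainage).
U ≤ 60%: T_v = (π/4)·U² = (π/4)×0.24² = 0.045239.
t = T_v·H_d²/c_v = 0.045239×3.5²/4.5 = 0.1232 years.

t ≈ 0.123 years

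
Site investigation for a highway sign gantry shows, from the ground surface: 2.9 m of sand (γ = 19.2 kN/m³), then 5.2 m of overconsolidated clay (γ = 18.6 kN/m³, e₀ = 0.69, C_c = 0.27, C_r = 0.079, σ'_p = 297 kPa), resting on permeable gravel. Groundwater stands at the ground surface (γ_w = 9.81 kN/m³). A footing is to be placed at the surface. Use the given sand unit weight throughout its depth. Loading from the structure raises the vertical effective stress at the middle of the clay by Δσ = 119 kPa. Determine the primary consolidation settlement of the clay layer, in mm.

Mid-depth of clay below the ground surface: z = 2.9 + 5.2/2 = 5.5 m.
Total vertical stress at mid-clay: σ_v = 19.2×2.9 + 18.6×2.6 = 104.04 kPa.
Pore pressure: u = 9.81×(5.5 − 0) = 53.955 kPa.
Initial effective stress: σ'_0 = σ_v − u = 104.04 − 53.955 = 50.085 kPa.
Final effective stress: σ'_f = 50.085 + 119 = 169.09 kPa.
σ'_f = 169.09 ≤ σ'_p = 297 kPa, so the clay remains overconsolidated and only the recompression index applies:
S_c = C_r·H/(1+e₀)·log₁₀(σ'_f/σ'_0) = 0.079×5.2/1.69×log₁₀(169.09/50.085)
    = 0.24308 × 0.52841 = 0.1284 m

S_c ≈ 128 mm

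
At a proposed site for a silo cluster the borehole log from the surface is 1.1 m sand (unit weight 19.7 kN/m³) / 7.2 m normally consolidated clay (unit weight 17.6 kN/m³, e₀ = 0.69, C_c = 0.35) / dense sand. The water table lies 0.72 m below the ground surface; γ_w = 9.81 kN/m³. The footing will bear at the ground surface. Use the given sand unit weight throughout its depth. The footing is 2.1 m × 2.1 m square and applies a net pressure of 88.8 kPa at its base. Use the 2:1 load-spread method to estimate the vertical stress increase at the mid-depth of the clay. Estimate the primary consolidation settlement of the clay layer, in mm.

Mid-depth of clay below the ground surface: z = 1.1 + 7.2/2 = 4.7 m.
Total vertical stress at mid-clay: σ_v = 19.7×1.1 + 17.6×3.6 = 85.03 kPa.
Pore pressure: u = 9.81×(4.7 − 0.72) = 39.044 kPa.
Initial effective stress: σ'_0 = σ_v − u = 85.03 − 39.044 = 45.986 kPa.
Stress increase at mid-clay by the 2:1 spreading method:
Δσ = qBL/((B+z)(L+z)) = 88.8×2.1×2.1/((2.1+4.7)(2.1+4.7)) = 8.469 kPa
Final effective stress: σ'_f = σ'_0 + Δσ = 45.986 + 8.469 = 54.455 kPa.
Normally consolidated clay, so the full stress increment lies on the virgin compression line:
S_c = C_c·H/(1+e₀)·log₁₀(σ'_f/σ'_0) = 0.35×7.2/(1+0.69)×log₁₀(54.455/45.986)
    = 1.4911 × 0.073412 = 0.1095 m

S_c ≈ 109 mm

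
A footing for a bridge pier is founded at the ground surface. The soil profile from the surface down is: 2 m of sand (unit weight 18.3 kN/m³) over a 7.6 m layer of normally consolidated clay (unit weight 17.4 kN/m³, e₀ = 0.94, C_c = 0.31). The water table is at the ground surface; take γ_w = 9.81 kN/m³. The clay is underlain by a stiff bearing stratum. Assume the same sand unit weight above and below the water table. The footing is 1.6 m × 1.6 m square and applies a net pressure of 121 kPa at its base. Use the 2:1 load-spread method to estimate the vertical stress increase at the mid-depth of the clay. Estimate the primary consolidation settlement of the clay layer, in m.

Mid-depth of clay below the ground surface: z = 2 + 7.6/2 = 5.8 m.
Total vertical stress at mid-clay: σ_v = 18.3×2 + 17.4×3.8 = 102.72 kPa.
Pore pressure: u = 9.81×(5.8 − 0) = 56.898 kPa.
Initial effective stress: σ'_0 = σ_v − u = 102.72 − 56.898 = 45.822 kPa.
Stress increase at mid-clay by the 2:1 spreading method:
Δσ = qBL/((B+z)(L+z)) = 121×1.6×1.6/((1.6+5.8)(1.6+5.8)) = 5.6567 kPa
Final effective stress: σ'_f = σ'_0 + Δσ = 45.822 + 5.6567 = 51.479 kPa.
Normally consolidated clay, so the full stress increment lies on the virgin compression line:
S_c = C_c·H/(1+e₀)·log₁₀(σ'_f/σ'_0) = 0.31×7.6/(1+0.94)×log₁₀(51.479/45.822)
    = 1.2144 × 0.050556 = 0.0614 m

S_c ≈ 0.0614 m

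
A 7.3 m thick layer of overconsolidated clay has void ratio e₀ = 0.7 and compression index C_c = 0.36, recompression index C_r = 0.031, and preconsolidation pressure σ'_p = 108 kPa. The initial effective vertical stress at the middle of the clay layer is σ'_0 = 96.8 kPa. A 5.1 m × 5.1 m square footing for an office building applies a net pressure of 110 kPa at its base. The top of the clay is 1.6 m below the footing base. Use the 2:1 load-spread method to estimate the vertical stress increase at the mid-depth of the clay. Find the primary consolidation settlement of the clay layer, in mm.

S_c ≈ 96.4 mm

Mid-depth of clay below the footing base: z = 1.6 + 7.3/2 = 5.25 m.
Stress increase at mid-clay by the 2:1 spreading method:
Δσ = qBL/((B+z)(L+z)) = 110×5.1×5.1/((5.1+5.25)(5.1+5.25)) = 26.709 kPa
Final effective stress: σ'_f = 96.8 + 26.709 = 123.51 kPa.
σ'_f = 123.51 > σ'_p = 108 kPa, so the stress path crosses the preconsolidation pressure — recompression up to σ'_p, then virgin compression beyond:
S_c = H/(1+e₀)·[C_r·log₁₀(σ'_p/σ'_0) + C_c·log₁₀(σ'_f/σ'_p)]
    = 7.3/1.7 × [0.031×log₁₀(108/96.8) + 0.36×log₁₀(123.51/108)]
    = 4.2941 × [0.001474 + 0.02098] = 0.09642 m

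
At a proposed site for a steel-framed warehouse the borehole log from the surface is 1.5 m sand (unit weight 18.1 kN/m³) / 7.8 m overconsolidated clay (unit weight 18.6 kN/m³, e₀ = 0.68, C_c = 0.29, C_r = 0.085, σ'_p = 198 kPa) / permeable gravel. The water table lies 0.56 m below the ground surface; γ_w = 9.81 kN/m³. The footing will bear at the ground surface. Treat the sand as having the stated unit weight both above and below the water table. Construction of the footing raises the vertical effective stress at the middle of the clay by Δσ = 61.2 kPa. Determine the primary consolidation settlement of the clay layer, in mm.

Mid-depth of clay below the ground surface: z = 1.5 + 7.8/2 = 5.4 m.
Total vertical stress at mid-clay: σ_v = 18.1×1.5 + 18.6×3.9 = 99.69 kPa.
Pore pressure: u = 9.81×(5.4 − 0.56) = 47.48 kPa.
Initial effective stress: σ'_0 = σ_v − u = 99.69 − 47.48 = 52.21 kPa.
Final effective stress: σ'_f = 52.21 + 61.2 = 113.41 kPa.
σ'_f = 113.41 ≤ σ'_p = 198 kPa, so the clay remains overconsolidated and only the recompression index applies:
S_c = C_r·H/(1+e₀)·log₁₀(σ'_f/σ'_0) = 0.085×7.8/1.68×log₁₀(113.41/52.21)
    = 0.39465 × 0.3369 = 0.133 m

S_c ≈ 133 mm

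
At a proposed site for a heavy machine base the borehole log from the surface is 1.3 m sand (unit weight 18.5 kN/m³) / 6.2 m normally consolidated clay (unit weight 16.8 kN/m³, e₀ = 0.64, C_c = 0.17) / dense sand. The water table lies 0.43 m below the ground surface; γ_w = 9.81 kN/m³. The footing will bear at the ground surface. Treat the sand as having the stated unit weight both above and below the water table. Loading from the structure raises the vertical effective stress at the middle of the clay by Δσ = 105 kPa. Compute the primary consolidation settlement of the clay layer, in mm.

S_c ≈ 374 mm

Mid-depth of clay below the ground surface: z = 1.3 + 6.2/2 = 4.4 m.
Total vertical stress at mid-clay: σ_v = 18.5×1.3 + 16.8×3.1 = 76.13 kPa.
Pore pressure: u = 9.81×(4.4 − 0.43) = 38.946 kPa.
Initial effective stress: σ'_0 = σ_v − u = 76.13 − 38.946 = 37.184 kPa.
Final effective stress: σ'_f = σ'_0 + Δσ = 37.184 + 105 = 142.18 kPa.
Normally consolidated clay, so the full stress increment lies on the virgin compression line:
S_c = C_c·H/(1+e₀)·log₁₀(σ'_f/σ'_0) = 0.17×6.2/(1+0.64)×log₁₀(142.18/37.184)
    = 0.64268 × 0.58248 = 0.3743 m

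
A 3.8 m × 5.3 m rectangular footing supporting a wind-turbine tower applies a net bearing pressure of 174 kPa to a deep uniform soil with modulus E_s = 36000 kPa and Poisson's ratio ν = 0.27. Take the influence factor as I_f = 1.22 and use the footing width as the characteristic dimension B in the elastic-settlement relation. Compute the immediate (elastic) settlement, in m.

Immediate (elastic) settlement: S_e = q·B·(1−ν²)/E_s · I_f.
S_e = 174 × 3.8 × (1 − 0.27²) / 36000 × 1.22
    = 174 × 3.8 × 0.9271 / 36000 × 1.22
    = 0.02077 m

S_e ≈ 0.0208 m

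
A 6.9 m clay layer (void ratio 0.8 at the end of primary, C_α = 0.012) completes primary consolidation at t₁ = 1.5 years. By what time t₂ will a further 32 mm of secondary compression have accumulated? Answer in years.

t₂ ≈ 7.44 years

S_s = C_α·H/(1+e_p)·log₁₀(t₂/t₁) ⇒ log₁₀(t₂/t₁) = S_s·(1+e_p)/(C_α·H).
log₁₀(t₂/t₁) = 0.032 × (1+0.8) / (0.012×6.9) = 0.6957
t₂ = t₁ × 10^0.6957 = 1.5 × 4.962 = 7.443 years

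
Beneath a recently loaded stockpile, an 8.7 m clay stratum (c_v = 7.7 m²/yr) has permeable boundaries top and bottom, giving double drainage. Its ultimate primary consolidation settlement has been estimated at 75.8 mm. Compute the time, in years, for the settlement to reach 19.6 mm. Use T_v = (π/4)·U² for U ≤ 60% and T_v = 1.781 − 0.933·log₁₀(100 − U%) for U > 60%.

Drainage path length: H_d = H/2 = 4.35 m (double drainage).
U = S(t)/S_ult = 19.6/75.8 = 0.2586.
U ≤ 60%: T_v = (π/4)·U² = (π/4)×0.25858² = 0.052513.
t = T_v·H_d²/c_v = 0.052513×4.35²/7.7 = 0.129 years.

t ≈ 0.129 years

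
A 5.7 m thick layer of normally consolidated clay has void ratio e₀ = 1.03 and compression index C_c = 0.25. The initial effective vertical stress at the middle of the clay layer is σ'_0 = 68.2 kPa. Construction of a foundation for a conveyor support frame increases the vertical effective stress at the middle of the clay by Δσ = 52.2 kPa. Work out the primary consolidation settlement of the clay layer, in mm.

S_c ≈ 173 mm

Final effective stress: σ'_f = σ'_0 + Δσ = 68.2 + 52.2 = 120.4 kPa.
Normally consolidated clay, so the full stress increment lies on the virgin compression line:
S_c = C_c·H/(1+e₀)·log₁₀(σ'_f/σ'_0) = 0.25×5.7/(1+1.03)×log₁₀(120.4/68.2)
    = 0.70197 × 0.24684 = 0.1733 m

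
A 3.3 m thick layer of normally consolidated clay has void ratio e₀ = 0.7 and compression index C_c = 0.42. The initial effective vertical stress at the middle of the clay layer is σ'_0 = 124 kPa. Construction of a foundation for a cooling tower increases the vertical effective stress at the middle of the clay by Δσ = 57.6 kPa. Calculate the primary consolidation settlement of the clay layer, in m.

S_c ≈ 0.135 m

Final effective stress: σ'_f = σ'_0 + Δσ = 124 + 57.6 = 181.6 kPa.
Normally consolidated clay, so the full stress increment lies on the virgin compression line:
S_c = C_c·H/(1+e₀)·log₁₀(σ'_f/σ'_0) = 0.42×3.3/(1+0.7)×log₁₀(181.6/124)
    = 0.81529 × 0.16569 = 0.1351 m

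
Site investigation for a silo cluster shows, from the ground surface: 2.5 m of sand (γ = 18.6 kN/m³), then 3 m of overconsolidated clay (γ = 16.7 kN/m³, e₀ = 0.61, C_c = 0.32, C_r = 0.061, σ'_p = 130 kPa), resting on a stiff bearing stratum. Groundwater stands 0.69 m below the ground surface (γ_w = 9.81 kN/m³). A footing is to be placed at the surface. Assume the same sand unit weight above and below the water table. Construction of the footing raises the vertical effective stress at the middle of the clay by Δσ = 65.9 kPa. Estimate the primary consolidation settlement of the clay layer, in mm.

S_c ≈ 48.8 mm

Mid-depth of clay below the ground surface: z = 2.5 + 3/2 = 4 m.
Total vertical stress at mid-clay: σ_v = 18.6×2.5 + 16.7×1.5 = 71.55 kPa.
Pore pressure: u = 9.81×(4 − 0.69) = 32.471 kPa.
Initial effective stress: σ'_0 = σ_v − u = 71.55 − 32.471 = 39.079 kPa.
Final effective stress: σ'_f = 39.079 + 65.9 = 104.98 kPa.
σ'_f = 104.98 ≤ σ'_p = 130 kPa, so the clay remains overconsolidated and only the recompression index applies:
S_c = C_r·H/(1+e₀)·log₁₀(σ'_f/σ'_0) = 0.061×3/1.61×log₁₀(104.98/39.079)
    = 0.11367 × 0.42916 = 0.04878 m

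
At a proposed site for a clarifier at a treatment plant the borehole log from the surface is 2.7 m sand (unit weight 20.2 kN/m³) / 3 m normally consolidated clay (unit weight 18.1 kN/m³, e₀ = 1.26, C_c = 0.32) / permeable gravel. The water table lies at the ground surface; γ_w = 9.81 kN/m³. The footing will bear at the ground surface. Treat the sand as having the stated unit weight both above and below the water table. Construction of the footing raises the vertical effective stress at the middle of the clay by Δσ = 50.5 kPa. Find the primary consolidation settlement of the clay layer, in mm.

Mid-depth of clay below the ground surface: z = 2.7 + 3/2 = 4.2 m.
Total vertical stress at mid-clay: σ_v = 20.2×2.7 + 18.1×1.5 = 81.69 kPa.
Pore pressure: u = 9.81×(4.2 − 0) = 41.202 kPa.
Initial effective stress: σ'_0 = σ_v − u = 81.69 − 41.202 = 40.488 kPa.
Final effective stress: σ'_f = σ'_0 + Δσ = 40.488 + 50.5 = 90.988 kPa.
Normally consolidated clay, so the full stress increment lies on the virgin compression line:
S_c = C_c·H/(1+e₀)·log₁₀(σ'_f/σ'_0) = 0.32×3/(1+1.26)×log₁₀(90.988/40.488)
    = 0.42478 × 0.35166 = 0.1494 m

S_c ≈ 149 mm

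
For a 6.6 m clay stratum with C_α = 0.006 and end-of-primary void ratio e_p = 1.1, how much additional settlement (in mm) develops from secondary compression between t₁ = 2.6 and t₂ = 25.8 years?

S_s ≈ 18.8 mm

Secondary compression: S_s = C_α·H/(1+e_p)·log₁₀(t₂/t₁)
S_s = 0.006×6.6/(1+1.1)×log₁₀(25.8/2.6)
    = 0.01886 × 0.9966 = 0.01879 m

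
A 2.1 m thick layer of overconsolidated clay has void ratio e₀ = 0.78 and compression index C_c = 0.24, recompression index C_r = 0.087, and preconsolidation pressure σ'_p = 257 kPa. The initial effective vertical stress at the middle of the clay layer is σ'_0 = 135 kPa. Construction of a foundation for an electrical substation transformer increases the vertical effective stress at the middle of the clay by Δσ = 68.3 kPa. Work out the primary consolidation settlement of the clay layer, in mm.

Final effective stress: σ'_f = 135 + 68.3 = 203.3 kPa.
σ'_f = 203.3 ≤ σ'_p = 257 kPa, so the clay remains overconsolidated and only the recompression index applies:
S_c = C_r·H/(1+e₀)·log₁₀(σ'_f/σ'_0) = 0.087×2.1/1.78×log₁₀(203.3/135)
    = 0.10264 × 0.1778 = 0.01825 m

S_c ≈ 18.2 mm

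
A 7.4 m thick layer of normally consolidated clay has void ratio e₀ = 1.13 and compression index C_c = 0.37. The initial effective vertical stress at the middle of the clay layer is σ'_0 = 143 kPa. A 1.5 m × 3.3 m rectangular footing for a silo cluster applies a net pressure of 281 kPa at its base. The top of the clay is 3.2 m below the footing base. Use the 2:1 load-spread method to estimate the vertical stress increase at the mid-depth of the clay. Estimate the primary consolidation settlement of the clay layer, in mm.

Mid-depth of clay below the footing base: z = 3.2 + 7.4/2 = 6.9 m.
Stress increase at mid-clay by the 2:1 spreading method:
Δσ = qBL/((B+z)(L+z)) = 281×1.5×3.3/((1.5+6.9)(3.3+6.9)) = 16.234 kPa
Final effective stress: σ'_f = σ'_0 + Δσ = 143 + 16.234 = 159.23 kPa.
Normally consolidated clay, so the full stress increment lies on the virgin compression line:
S_c = C_c·H/(1+e₀)·log₁₀(σ'_f/σ'_0) = 0.37×7.4/(1+1.13)×log₁₀(159.23/143)
    = 1.2854 × 0.046689 = 0.06001 m

S_c ≈ 60 mm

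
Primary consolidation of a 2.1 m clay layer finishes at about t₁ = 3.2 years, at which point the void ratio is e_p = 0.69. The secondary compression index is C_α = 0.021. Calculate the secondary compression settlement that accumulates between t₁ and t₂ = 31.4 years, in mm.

Secondary compression: S_s = C_α·H/(1+e_p)·log₁₀(t₂/t₁)
S_s = 0.021×2.1/(1+0.69)×log₁₀(31.4/3.2)
    = 0.02609 × 0.9918 = 0.02588 m

S_s ≈ 25.9 mm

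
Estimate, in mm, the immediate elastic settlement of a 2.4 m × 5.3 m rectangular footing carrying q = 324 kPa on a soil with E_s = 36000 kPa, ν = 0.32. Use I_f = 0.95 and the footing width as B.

Immediate (elastic) settlement: S_e = q·B·(1−ν²)/E_s · I_f.
S_e = 324 × 2.4 × (1 − 0.32²) / 36000 × 0.95
    = 324 × 2.4 × 0.8976 / 36000 × 0.95
    = 0.01842 m = 18.42 mm

S_e ≈ 18.4 mm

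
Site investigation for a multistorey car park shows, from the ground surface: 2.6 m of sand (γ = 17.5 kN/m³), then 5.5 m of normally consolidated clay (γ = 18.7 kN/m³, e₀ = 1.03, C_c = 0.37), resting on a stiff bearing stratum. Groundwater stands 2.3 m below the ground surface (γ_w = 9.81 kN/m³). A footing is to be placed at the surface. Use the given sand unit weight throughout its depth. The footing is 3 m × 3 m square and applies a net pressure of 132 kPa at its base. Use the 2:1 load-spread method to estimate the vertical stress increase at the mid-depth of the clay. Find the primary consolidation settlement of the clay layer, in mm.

S_c ≈ 98.6 mm

Mid-depth of clay below the ground surface: z = 2.6 + 5.5/2 = 5.35 m.
Total vertical stress at mid-clay: σ_v = 17.5×2.6 + 18.7×2.75 = 96.925 kPa.
Pore pressure: u = 9.81×(5.35 − 2.3) = 29.921 kPa.
Initial effective stress: σ'_0 = σ_v − u = 96.925 − 29.921 = 67.004 kPa.
Stress increase at mid-clay by the 2:1 spreading method:
Δσ = qBL/((B+z)(L+z)) = 132×3×3/((3+5.35)(3+5.35)) = 17.039 kPa
Final effective stress: σ'_f = σ'_0 + Δσ = 67.004 + 17.039 = 84.043 kPa.
Normally consolidated clay, so the full stress increment lies on the virgin compression line:
S_c = C_c·H/(1+e₀)·log₁₀(σ'_f/σ'_0) = 0.37×5.5/(1+1.03)×log₁₀(84.043/67.004)
    = 1.0025 × 0.098401 = 0.09865 m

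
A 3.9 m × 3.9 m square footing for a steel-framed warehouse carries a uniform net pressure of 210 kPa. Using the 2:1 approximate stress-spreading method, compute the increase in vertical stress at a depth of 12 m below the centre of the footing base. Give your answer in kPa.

By the 2:1 method the load spreads at 1 horizontal : 2 vertical, so at depth z the loaded area has grown by z in each plan dimension:
Δσ = qBL/((B+z)(L+z)) = 210×3.9×3.9/((3.9+12)(3.9+12)) = 12.634 kPa

Δσ_z ≈ 12.6 kPa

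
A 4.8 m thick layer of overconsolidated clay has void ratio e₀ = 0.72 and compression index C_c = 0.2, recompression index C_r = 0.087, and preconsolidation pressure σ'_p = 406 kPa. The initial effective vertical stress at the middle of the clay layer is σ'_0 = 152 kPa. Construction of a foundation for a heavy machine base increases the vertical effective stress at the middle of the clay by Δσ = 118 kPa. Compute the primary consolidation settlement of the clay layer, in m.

S_c ≈ 0.0606 m

Final effective stress: σ'_f = 152 + 118 = 270 kPa.
σ'_f = 270 ≤ σ'_p = 406 kPa, so the clay remains overconsolidated and only the recompression index applies:
S_c = C_r·H/(1+e₀)·log₁₀(σ'_f/σ'_0) = 0.087×4.8/1.72×log₁₀(270/152)
    = 0.24279 × 0.24952 = 0.06058 m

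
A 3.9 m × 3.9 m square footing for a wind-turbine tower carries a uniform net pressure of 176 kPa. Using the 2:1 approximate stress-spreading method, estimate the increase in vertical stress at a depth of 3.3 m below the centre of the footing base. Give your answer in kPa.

Δσ_z ≈ 51.6 kPa

By the 2:1 method the load spreads at 1 horizontal : 2 vertical, so at depth z the loaded area has grown by z in each plan dimension:
Δσ = qBL/((B+z)(L+z)) = 176×3.9×3.9/((3.9+3.3)(3.9+3.3)) = 51.639 kPa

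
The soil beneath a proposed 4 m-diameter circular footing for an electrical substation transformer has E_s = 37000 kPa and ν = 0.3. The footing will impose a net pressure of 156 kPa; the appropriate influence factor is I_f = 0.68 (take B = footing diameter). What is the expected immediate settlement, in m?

S_e ≈ 0.0104 m

Immediate (elastic) settlement: S_e = q·B·(1−ν²)/E_s · I_f.
S_e = 156 × 4 × (1 − 0.3²) / 37000 × 0.68
    = 156 × 4 × 0.91 / 37000 × 0.68
    = 0.01044 m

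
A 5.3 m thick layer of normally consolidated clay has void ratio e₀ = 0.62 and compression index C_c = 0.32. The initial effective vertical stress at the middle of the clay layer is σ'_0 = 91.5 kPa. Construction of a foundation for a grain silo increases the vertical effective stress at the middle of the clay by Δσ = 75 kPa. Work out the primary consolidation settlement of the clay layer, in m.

Final effective stress: σ'_f = σ'_0 + Δσ = 91.5 + 75 = 166.5 kPa.
Normally consolidated clay, so the full stress increment lies on the virgin compression line:
S_c = C_c·H/(1+e₀)·log₁₀(σ'_f/σ'_0) = 0.32×5.3/(1+0.62)×log₁₀(166.5/91.5)
    = 1.0469 × 0.25999 = 0.2722 m

S_c ≈ 0.272 m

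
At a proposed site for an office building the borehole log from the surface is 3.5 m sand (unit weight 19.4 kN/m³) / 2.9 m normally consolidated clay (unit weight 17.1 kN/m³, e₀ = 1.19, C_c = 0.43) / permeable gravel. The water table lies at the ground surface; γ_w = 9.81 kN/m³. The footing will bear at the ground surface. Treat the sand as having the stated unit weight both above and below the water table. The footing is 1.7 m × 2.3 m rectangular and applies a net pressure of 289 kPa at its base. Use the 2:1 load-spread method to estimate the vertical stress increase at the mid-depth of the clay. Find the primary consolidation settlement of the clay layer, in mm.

S_c ≈ 105 mm

Mid-depth of clay below the ground surface: z = 3.5 + 2.9/2 = 4.95 m.
Total vertical stress at mid-clay: σ_v = 19.4×3.5 + 17.1×1.45 = 92.695 kPa.
Pore pressure: u = 9.81×(4.95 − 0) = 48.56 kPa.
Initial effective stress: σ'_0 = σ_v − u = 92.695 − 48.56 = 44.135 kPa.
Stress increase at mid-clay by the 2:1 spreading method:
Δσ = qBL/((B+z)(L+z)) = 289×1.7×2.3/((1.7+4.95)(2.3+4.95)) = 23.438 kPa
Final effective stress: σ'_f = σ'_0 + Δσ = 44.135 + 23.438 = 67.573 kPa.
Normally consolidated clay, so the full stress increment lies on the virgin compression line:
S_c = C_c·H/(1+e₀)·log₁₀(σ'_f/σ'_0) = 0.43×2.9/(1+1.19)×log₁₀(67.573/44.135)
    = 0.56941 × 0.18499 = 0.1053 m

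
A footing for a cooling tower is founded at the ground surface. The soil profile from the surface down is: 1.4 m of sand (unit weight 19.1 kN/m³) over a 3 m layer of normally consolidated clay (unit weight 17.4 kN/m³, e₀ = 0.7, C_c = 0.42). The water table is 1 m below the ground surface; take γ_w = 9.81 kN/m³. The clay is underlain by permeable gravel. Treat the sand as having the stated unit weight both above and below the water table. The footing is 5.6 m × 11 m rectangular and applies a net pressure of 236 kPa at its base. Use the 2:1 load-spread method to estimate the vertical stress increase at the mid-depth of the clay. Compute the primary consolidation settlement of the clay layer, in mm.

S_c ≈ 491 mm

Mid-depth of clay below the ground surface: z = 1.4 + 3/2 = 2.9 m.
Total vertical stress at mid-clay: σ_v = 19.1×1.4 + 17.4×1.5 = 52.84 kPa.
Pore pressure: u = 9.81×(2.9 − 1) = 18.639 kPa.
Initial effective stress: σ'_0 = σ_v − u = 52.84 − 18.639 = 34.201 kPa.
Stress increase at mid-clay by the 2:1 spreading method:
Δσ = qBL/((B+z)(L+z)) = 236×5.6×11/((5.6+2.9)(11+2.9)) = 123.04 kPa
Final effective stress: σ'_f = σ'_0 + Δσ = 34.201 + 123.04 = 157.24 kPa.
Normally consolidated clay, so the full stress increment lies on the virgin compression line:
S_c = C_c·H/(1+e₀)·log₁₀(σ'_f/σ'_0) = 0.42×3/(1+0.7)×log₁₀(157.24/34.201)
    = 0.74118 × 0.66252 = 0.491 m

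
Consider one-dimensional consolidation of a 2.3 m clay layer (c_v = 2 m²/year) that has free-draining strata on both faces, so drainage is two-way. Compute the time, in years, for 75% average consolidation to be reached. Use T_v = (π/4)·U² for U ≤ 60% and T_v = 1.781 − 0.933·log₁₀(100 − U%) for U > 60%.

Drainage path length: H_d = H/2 = 1.15 m (double drainage).
U > 60%: T_v = 1.781 − 0.933·log₁₀(100 − 75) = 0.47672.
t = T_v·H_d²/c_v = 0.47672×1.15²/2 = 0.3152 years.

t ≈ 0.315 years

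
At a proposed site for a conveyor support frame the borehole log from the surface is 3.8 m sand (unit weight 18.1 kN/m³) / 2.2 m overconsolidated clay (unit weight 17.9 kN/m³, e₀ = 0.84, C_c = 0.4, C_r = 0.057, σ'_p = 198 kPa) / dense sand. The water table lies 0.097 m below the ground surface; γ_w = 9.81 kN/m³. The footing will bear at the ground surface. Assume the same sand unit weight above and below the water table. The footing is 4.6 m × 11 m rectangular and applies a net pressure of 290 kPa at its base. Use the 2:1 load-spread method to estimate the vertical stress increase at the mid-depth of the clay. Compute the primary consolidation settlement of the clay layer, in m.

Mid-depth of clay below the ground surface: z = 3.8 + 2.2/2 = 4.9 m.
Total vertical stress at mid-clay: σ_v = 18.1×3.8 + 17.9×1.1 = 88.47 kPa.
Pore pressure: u = 9.81×(4.9 − 0.097) = 47.117 kPa.
Initial effective stress: σ'_0 = σ_v − u = 88.47 − 47.117 = 41.353 kPa.
Stress increase at mid-clay by the 2:1 spreading method:
Δσ = qBL/((B+z)(L+z)) = 290×4.6×11/((4.6+4.9)(11+4.9)) = 97.147 kPa
Final effective stress: σ'_f = 41.353 + 97.147 = 138.5 kPa.
σ'_f = 138.5 ≤ σ'_p = 198 kPa, so the clay remains overconsolidated and only the recompression index applies:
S_c = C_r·H/(1+e₀)·log₁₀(σ'_f/σ'_0) = 0.057×2.2/1.84×log₁₀(138.5/41.353)
    = 0.068155 × 0.52494 = 0.03578 m

S_c ≈ 0.0358 m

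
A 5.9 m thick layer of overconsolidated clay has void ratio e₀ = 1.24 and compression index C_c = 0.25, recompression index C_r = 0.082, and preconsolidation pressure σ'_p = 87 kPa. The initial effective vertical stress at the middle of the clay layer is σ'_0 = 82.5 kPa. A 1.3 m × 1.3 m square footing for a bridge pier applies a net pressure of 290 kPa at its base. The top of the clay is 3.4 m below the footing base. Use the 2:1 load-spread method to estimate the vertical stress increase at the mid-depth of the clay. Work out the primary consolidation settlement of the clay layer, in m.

Mid-depth of clay below the footing base: z = 3.4 + 5.9/2 = 6.35 m.
Stress increase at mid-clay by the 2:1 spreading method:
Δσ = qBL/((B+z)(L+z)) = 290×1.3×1.3/((1.3+6.35)(1.3+6.35)) = 8.3746 kPa
Final effective stress: σ'_f = 82.5 + 8.3746 = 90.875 kPa.
σ'_f = 90.875 > σ'_p = 87 kPa, so the stress path crosses the preconsolidation pressure — recompression up to σ'_p, then virgin compression beyond:
S_c = H/(1+e₀)·[C_r·log₁₀(σ'_p/σ'_0) + C_c·log₁₀(σ'_f/σ'_p)]
    = 5.9/2.24 × [0.082×log₁₀(87/82.5) + 0.25×log₁₀(90.875/87)]
    = 2.6339 × [0.0018914 + 0.0047313] = 0.01744 m

S_c ≈ 0.0174 m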